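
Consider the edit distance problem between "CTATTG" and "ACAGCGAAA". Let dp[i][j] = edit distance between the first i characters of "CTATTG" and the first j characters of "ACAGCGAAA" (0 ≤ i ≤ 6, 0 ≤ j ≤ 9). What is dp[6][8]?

6

   ''  A  C  A  G  C  G  A  A  A
''  0  1  2  3  4  5  6  7  8  9
 C  1  1  1  2  3  4  5  6  7  8
 T  2  2  2  2  3  4  5  6  7  8
 A  3  2  3  2  3  4  5  5  6  7
 T  4  3  3  3  3  4  5  6  6  7
 T  5  4  4  4  4  4  5  6  7  7
 G  6  5  5  5  4  5  4  5  6  7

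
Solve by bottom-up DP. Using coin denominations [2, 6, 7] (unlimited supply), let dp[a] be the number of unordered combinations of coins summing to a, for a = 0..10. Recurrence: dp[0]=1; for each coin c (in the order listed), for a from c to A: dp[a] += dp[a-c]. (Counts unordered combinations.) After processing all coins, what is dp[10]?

after  coin     0     1     2     3     4     5     6     7     8     9    10
          2     1     0     1     0     1     0     1     0     1     0     1
          6     1     0     1     0     1     0     2     0     2     0     2
          7     1     0     1     0     1     0     2     1     2     1     2

2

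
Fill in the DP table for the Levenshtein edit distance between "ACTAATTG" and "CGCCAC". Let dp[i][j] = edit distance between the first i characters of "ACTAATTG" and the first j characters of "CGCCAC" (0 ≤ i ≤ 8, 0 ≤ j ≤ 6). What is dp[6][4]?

   ''  C  G  C  C  A  C
''  0  1  2  3  4  5  6
 A  1  1  2  3  4  4  5
 C  2  1  2  2  3  4  4
 T  3  2  2  3  3  4  5
 A  4  3  3  3  4  3  4
 A  5  4  4  4  4  4  4
 T  6  5  5  5  5  5  5
 T  7  6  6  6  6  6  6
 G  8  7  6  7  7  7  7

5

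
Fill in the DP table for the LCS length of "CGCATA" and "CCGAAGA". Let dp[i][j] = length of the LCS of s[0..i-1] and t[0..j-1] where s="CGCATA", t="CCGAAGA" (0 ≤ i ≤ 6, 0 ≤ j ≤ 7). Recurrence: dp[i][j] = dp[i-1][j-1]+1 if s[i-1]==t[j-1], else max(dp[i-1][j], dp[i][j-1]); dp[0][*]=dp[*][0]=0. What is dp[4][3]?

   ''  C  C  G  A  A  G  A
''  0  0  0  0  0  0  0  0
 C  0  1  1  1  1  1  1  1
 G  0  1  1  2  2  2  2  2
 C  0  1  2  2  2  2  2  2
 A  0  1  2  2  3  3  3  3
 T  0  1  2  2  3  3  3  3
 A  0  1  2  2  3  4  4  4

2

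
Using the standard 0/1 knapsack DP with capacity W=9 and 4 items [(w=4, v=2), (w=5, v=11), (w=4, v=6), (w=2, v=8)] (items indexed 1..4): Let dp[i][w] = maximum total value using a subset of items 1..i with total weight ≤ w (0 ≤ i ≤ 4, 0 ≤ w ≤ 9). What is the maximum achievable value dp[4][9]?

19

i\w   0   1   2   3   4   5   6   7   8   9
  0   0   0   0   0   0   0   0   0   0   0
  1   0   0   0   0   2   2   2   2   2   2
  2   0   0   0   0   2  11  11  11  11  13
  3   0   0   0   0   6  11  11  11  11  17
  4   0   0   8   8   8  11  14  19  19  19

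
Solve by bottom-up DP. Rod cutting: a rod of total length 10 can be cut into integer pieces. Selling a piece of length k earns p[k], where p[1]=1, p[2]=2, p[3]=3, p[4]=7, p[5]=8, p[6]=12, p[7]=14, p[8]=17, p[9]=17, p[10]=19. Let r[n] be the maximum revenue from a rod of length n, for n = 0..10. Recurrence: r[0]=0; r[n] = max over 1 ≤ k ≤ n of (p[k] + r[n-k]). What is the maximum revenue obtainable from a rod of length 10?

   n    0    1    2    3    4    5    6    7    8    9   10
r[n]    0    1    2    3    7    8   12   14   17   18   19

19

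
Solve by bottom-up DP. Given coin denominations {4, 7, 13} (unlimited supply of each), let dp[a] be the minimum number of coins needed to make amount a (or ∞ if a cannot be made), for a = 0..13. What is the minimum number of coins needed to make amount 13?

1

 a  0  1  2  3  4  5  6  7  8  9 10 11 12 13
dp  0  -  -  -  1  -  -  1  2  -  -  2  3  1
(- denotes ∞ / unreachable)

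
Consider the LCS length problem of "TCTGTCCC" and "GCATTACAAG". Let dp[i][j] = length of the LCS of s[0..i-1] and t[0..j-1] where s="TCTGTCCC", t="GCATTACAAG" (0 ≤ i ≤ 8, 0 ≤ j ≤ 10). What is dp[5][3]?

1

   ''  G  C  A  T  T  A  C  A  A  G
''  0  0  0  0  0  0  0  0  0  0  0
 T  0  0  0  0  1  1  1  1  1  1  1
 C  0  0  1  1  1  1  1  2  2  2  2
 T  0  0  1  1  2  2  2  2  2  2  2
 G  0  1  1  1  2  2  2  2  2  2  3
 T  0  1  1  1  2  3  3  3  3  3  3
 C  0  1  2  2  2  3  3  4  4  4  4
 C  0  1  2  2  2  3  3  4  4  4  4
 C  0  1  2  2  2  3  3  4  4  4  4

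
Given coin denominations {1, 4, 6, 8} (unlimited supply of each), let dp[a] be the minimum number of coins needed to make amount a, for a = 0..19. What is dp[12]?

 a  0  1  2  3  4  5  6  7  8  9 10 11 12 13 14 15 16 17 18 19
dp  0  1  2  3  1  2  1  2  1  2  2  3  2  3  2  3  2  3  3  4

2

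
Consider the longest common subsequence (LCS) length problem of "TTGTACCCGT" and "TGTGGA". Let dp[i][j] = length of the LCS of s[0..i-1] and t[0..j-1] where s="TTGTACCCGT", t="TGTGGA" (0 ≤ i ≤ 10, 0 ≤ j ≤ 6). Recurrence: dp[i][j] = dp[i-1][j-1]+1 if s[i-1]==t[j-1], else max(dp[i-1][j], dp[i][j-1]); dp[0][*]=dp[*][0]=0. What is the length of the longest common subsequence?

   ''  T  G  T  G  G  A
''  0  0  0  0  0  0  0
 T  0  1  1  1  1  1  1
 T  0  1  1  2  2  2  2
 G  0  1  2  2  3  3  3
 T  0  1  2  3  3  3  3
 A  0  1  2  3  3  3  4
 C  0  1  2  3  3  3  4
 C  0  1  2  3  3  3  4
 C  0  1  2  3  3  3  4
 G  0  1  2  3  4  4  4
 T  0  1  2  3  4  4  4

4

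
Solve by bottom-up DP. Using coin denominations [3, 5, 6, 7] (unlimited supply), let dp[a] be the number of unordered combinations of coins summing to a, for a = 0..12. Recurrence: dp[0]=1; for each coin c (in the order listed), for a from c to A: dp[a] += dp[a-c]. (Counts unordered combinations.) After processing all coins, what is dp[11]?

after  coin     0     1     2     3     4     5     6     7     8     9    10    11    12
          3     1     0     0     1     0     0     1     0     0     1     0     0     1
          5     1     0     0     1     0     1     1     0     1     1     1     1     1
          6     1     0     0     1     0     1     2     0     1     2     1     2     3
          7     1     0     0     1     0     1     2     1     1     2     2     2     4

2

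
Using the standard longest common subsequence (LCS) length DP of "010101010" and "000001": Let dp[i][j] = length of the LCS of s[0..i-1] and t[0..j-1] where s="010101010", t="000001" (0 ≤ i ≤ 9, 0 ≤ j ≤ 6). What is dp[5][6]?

3

   ''  0  0  0  0  0  1
''  0  0  0  0  0  0  0
 0  0  1  1  1  1  1  1
 1  0  1  1  1  1  1  2
 0  0  1  2  2  2  2  2
 1  0  1  2  2  2  2  3
 0  0  1  2  3  3  3  3
 1  0  1  2  3  3  3  4
 0  0  1  2  3  4  4  4
 1  0  1  2  3  4  4  5
 0  0  1  2  3  4  5  5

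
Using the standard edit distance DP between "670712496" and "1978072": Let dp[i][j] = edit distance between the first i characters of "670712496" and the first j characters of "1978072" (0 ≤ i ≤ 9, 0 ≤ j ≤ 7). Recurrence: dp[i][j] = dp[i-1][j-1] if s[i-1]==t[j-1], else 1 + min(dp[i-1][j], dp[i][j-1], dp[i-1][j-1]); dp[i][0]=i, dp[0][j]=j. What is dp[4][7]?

   ''  1  9  7  8  0  7  2
''  0  1  2  3  4  5  6  7
 6  1  1  2  3  4  5  6  7
 7  2  2  2  2  3  4  5  6
 0  3  3  3  3  3  3  4  5
 7  4  4  4  3  4  4  3  4
 1  5  4  5  4  4  5  4  4
 2  6  5  5  5  5  5  5  4
 4  7  6  6  6  6  6  6  5
 9  8  7  6  7  7  7  7  6
 6  9  8  7  7  8  8  8  7

4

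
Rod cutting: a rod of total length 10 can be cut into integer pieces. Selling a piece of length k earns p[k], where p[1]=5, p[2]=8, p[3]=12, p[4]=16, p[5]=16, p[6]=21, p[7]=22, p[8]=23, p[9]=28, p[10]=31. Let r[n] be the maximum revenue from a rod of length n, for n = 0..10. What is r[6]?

30

   n    0    1    2    3    4    5    6    7    8    9   10
r[n]    0    5   10   15   20   25   30   35   40   45   50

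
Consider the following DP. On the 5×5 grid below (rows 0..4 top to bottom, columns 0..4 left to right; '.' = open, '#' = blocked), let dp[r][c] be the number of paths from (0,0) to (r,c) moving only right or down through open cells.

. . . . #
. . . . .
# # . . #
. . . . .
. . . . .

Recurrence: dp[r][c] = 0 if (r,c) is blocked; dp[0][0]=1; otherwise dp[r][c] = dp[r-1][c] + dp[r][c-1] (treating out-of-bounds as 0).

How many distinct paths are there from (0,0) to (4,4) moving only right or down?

23

r\c   0   1   2   3   4
  0   1   1   1   1   0
  1   1   2   3   4   4
  2   0   0   3   7   0
  3   0   0   3  10  10
  4   0   0   3  13  23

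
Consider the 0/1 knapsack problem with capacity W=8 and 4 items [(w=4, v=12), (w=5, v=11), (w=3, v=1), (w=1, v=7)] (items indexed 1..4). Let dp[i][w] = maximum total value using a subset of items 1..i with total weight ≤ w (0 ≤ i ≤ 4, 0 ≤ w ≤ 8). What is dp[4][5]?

19

i\w   0   1   2   3   4   5   6   7   8
  0   0   0   0   0   0   0   0   0   0
  1   0   0   0   0  12  12  12  12  12
  2   0   0   0   0  12  12  12  12  12
  3   0   0   0   1  12  12  12  13  13
  4   0   7   7   7  12  19  19  19  20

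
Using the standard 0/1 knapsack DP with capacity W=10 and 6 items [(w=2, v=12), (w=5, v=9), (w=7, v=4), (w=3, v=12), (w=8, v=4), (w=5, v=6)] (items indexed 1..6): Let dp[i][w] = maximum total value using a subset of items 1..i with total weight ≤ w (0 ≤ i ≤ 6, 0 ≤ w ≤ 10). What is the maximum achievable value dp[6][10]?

i\w   0   1   2   3   4   5   6   7   8   9  10
  0   0   0   0   0   0   0   0   0   0   0   0
  1   0   0  12  12  12  12  12  12  12  12  12
  2   0   0  12  12  12  12  12  21  21  21  21
  3   0   0  12  12  12  12  12  21  21  21  21
  4   0   0  12  12  12  24  24  24  24  24  33
  5   0   0  12  12  12  24  24  24  24  24  33
  6   0   0  12  12  12  24  24  24  24  24  33

33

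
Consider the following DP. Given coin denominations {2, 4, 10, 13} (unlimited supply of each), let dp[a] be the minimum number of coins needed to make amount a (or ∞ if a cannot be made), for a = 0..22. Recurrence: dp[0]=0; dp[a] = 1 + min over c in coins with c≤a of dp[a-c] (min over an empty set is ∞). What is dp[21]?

 a  0  1  2  3  4  5  6  7  8  9 10 11 12 13 14 15 16 17 18 19 20 21 22
dp  0  -  1  -  1  -  2  -  2  -  1  -  2  1  2  2  3  2  3  3  2  3  3
(- denotes ∞ / unreachable)

3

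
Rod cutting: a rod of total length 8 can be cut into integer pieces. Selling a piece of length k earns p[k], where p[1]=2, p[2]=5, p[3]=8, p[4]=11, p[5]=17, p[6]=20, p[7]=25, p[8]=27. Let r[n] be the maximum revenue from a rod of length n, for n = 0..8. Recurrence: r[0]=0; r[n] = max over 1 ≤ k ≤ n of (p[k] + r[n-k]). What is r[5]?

   n    0    1    2    3    4    5    6    7    8
r[n]    0    2    5    8   11   17   20   25   27

17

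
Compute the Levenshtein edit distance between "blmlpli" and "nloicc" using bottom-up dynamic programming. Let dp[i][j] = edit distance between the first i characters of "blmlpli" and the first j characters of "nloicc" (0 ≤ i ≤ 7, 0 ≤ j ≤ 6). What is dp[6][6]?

5

   ''  n  l  o  i  c  c
''  0  1  2  3  4  5  6
 b  1  1  2  3  4  5  6
 l  2  2  1  2  3  4  5
 m  3  3  2  2  3  4  5
 l  4  4  3  3  3  4  5
 p  5  5  4  4  4  4  5
 l  6  6  5  5  5  5  5
 i  7  7  6  6  5  6  6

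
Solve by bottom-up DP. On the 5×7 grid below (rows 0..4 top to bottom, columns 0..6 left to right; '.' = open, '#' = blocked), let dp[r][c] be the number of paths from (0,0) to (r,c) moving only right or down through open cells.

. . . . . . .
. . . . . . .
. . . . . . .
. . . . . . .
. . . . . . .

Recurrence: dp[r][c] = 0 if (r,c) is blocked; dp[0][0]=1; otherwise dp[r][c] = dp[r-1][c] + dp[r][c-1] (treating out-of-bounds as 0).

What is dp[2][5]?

r\c   0   1   2   3   4   5   6
  0   1   1   1   1   1   1   1
  1   1   2   3   4   5   6   7
  2   1   3   6  10  15  21  28
  3   1   4  10  20  35  56  84
  4   1   5  15  35  70 126 210

21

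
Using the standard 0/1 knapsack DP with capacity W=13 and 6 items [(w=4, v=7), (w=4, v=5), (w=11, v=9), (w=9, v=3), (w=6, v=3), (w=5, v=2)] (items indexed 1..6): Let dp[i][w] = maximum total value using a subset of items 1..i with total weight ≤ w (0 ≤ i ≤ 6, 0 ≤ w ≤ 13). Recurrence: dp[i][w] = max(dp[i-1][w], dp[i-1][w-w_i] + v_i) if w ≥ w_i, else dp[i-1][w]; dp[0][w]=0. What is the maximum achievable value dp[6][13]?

i\w   0   1   2   3   4   5   6   7   8   9  10  11  12  13
  0   0   0   0   0   0   0   0   0   0   0   0   0   0   0
  1   0   0   0   0   7   7   7   7   7   7   7   7   7   7
  2   0   0   0   0   7   7   7   7  12  12  12  12  12  12
  3   0   0   0   0   7   7   7   7  12  12  12  12  12  12
  4   0   0   0   0   7   7   7   7  12  12  12  12  12  12
  5   0   0   0   0   7   7   7   7  12  12  12  12  12  12
  6   0   0   0   0   7   7   7   7  12  12  12  12  12  14

14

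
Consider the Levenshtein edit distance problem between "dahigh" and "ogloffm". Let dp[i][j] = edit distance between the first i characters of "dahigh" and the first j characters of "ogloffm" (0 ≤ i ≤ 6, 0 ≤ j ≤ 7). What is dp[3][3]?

3

   ''  o  g  l  o  f  f  m
''  0  1  2  3  4  5  6  7
 d  1  1  2  3  4  5  6  7
 a  2  2  2  3  4  5  6  7
 h  3  3  3  3  4  5  6  7
 i  4  4  4  4  4  5  6  7
 g  5  5  4  5  5  5  6  7
 h  6  6  5  5  6  6  6  7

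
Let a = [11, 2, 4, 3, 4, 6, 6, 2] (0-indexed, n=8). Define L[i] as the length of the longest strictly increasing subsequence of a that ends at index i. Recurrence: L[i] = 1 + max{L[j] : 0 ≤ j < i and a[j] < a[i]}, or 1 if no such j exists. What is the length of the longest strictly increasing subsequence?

4

   i    0    1    2    3    4    5    6    7
a[i]   11    2    4    3    4    6    6    2
L[i]    1    1    2    2    3    4    4    1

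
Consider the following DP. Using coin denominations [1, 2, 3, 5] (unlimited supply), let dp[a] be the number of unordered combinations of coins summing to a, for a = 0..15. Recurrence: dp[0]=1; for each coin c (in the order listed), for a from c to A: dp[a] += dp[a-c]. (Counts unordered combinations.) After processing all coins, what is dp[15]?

47

after  coin     0     1     2     3     4     5     6     7     8     9    10    11    12    13    14    15
          1     1     1     1     1     1     1     1     1     1     1     1     1     1     1     1     1
          2     1     1     2     2     3     3     4     4     5     5     6     6     7     7     8     8
          3     1     1     2     3     4     5     7     8    10    12    14    16    19    21    24    27
          5     1     1     2     3     4     6     8    10    13    16    20    24    29    34    40    47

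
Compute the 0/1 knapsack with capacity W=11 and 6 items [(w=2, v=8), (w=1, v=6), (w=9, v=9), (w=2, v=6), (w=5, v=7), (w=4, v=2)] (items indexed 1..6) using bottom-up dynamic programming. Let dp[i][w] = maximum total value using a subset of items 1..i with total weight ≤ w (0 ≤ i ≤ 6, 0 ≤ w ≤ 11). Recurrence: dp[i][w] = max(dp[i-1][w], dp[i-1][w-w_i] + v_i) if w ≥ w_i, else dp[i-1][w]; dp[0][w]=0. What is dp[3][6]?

i\w   0   1   2   3   4   5   6   7   8   9  10  11
  0   0   0   0   0   0   0   0   0   0   0   0   0
  1   0   0   8   8   8   8   8   8   8   8   8   8
  2   0   6   8  14  14  14  14  14  14  14  14  14
  3   0   6   8  14  14  14  14  14  14  14  15  17
  4   0   6   8  14  14  20  20  20  20  20  20  20
  5   0   6   8  14  14  20  20  20  21  21  27  27
  6   0   6   8  14  14  20  20  20  21  22  27  27

14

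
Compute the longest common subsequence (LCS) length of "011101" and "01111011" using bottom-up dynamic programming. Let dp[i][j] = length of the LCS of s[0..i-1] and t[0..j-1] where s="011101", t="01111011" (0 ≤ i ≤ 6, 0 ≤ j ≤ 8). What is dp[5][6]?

   ''  0  1  1  1  1  0  1  1
''  0  0  0  0  0  0  0  0  0
 0  0  1  1  1  1  1  1  1  1
 1  0  1  2  2  2  2  2  2  2
 1  0  1  2  3  3  3  3  3  3
 1  0  1  2  3  4  4  4  4  4
 0  0  1  2  3  4  4  5  5  5
 1  0  1  2  3  4  5  5  6  6

5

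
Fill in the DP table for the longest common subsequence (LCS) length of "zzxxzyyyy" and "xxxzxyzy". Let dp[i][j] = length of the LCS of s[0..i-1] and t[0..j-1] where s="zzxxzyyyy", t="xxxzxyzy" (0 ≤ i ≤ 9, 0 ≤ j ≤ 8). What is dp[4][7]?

2

   ''  x  x  x  z  x  y  z  y
''  0  0  0  0  0  0  0  0  0
 z  0  0  0  0  1  1  1  1  1
 z  0  0  0  0  1  1  1  2  2
 x  0  1  1  1  1  2  2  2  2
 x  0  1  2  2  2  2  2  2  2
 z  0  1  2  2  3  3  3  3  3
 y  0  1  2  2  3  3  4  4  4
 y  0  1  2  2  3  3  4  4  5
 y  0  1  2  2  3  3  4  4  5
 y  0  1  2  2  3  3  4  4  5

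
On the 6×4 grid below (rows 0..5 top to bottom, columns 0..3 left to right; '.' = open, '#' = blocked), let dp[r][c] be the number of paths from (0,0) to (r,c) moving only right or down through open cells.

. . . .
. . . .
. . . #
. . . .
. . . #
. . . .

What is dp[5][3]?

21

r\c   0   1   2   3
  0   1   1   1   1
  1   1   2   3   4
  2   1   3   6   0
  3   1   4  10  10
  4   1   5  15   0
  5   1   6  21  21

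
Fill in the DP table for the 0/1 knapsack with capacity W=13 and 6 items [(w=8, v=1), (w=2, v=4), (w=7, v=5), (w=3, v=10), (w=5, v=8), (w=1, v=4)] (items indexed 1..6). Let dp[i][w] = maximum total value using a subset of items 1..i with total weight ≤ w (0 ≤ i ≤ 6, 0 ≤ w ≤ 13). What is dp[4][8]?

i\w   0   1   2   3   4   5   6   7   8   9  10  11  12  13
  0   0   0   0   0   0   0   0   0   0   0   0   0   0   0
  1   0   0   0   0   0   0   0   0   1   1   1   1   1   1
  2   0   0   4   4   4   4   4   4   4   4   5   5   5   5
  3   0   0   4   4   4   4   4   5   5   9   9   9   9   9
  4   0   0   4  10  10  14  14  14  14  14  15  15  19  19
  5   0   0   4  10  10  14  14  14  18  18  22  22  22  22
  6   0   4   4  10  14  14  18  18  18  22  22  26  26  26

14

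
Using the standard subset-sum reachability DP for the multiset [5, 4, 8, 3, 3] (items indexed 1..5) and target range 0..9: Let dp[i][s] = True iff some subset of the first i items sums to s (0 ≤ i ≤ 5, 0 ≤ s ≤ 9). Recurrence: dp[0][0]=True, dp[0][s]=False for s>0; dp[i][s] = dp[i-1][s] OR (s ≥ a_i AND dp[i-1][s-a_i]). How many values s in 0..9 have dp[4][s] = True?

7

i\s   0   1   2   3   4   5   6   7   8   9
  0   T   F   F   F   F   F   F   F   F   F
  1   T   F   F   F   F   T   F   F   F   F
  2   T   F   F   F   T   T   F   F   F   T
  3   T   F   F   F   T   T   F   F   T   T
  4   T   F   F   T   T   T   F   T   T   T
  5   T   F   F   T   T   T   T   T   T   T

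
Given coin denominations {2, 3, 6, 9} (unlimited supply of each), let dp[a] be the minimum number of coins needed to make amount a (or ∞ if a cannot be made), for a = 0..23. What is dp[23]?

 a  0  1  2  3  4  5  6  7  8  9 10 11 12 13 14 15 16 17 18 19 20 21 22 23
dp  0  -  1  1  2  2  1  3  2  1  3  2  2  3  3  2  4  3  2  4  3  3  4  4
(- denotes ∞ / unreachable)

4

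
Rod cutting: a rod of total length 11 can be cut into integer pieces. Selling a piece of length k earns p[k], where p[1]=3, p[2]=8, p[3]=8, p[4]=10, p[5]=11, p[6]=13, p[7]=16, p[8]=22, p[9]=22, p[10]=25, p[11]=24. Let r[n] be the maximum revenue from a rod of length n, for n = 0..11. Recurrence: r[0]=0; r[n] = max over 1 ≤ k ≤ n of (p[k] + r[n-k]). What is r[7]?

   n    0    1    2    3    4    5    6    7    8    9   10   11
r[n]    0    3    8   11   16   19   24   27   32   35   40   43

27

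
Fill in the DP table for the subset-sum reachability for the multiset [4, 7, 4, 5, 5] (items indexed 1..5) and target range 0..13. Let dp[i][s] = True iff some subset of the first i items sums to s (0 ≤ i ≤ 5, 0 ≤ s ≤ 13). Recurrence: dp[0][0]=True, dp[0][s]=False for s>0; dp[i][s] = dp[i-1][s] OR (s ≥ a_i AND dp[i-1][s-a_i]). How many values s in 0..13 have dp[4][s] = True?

i\s   0   1   2   3   4   5   6   7   8   9  10  11  12  13
  0   T   F   F   F   F   F   F   F   F   F   F   F   F   F
  1   T   F   F   F   T   F   F   F   F   F   F   F   F   F
  2   T   F   F   F   T   F   F   T   F   F   F   T   F   F
  3   T   F   F   F   T   F   F   T   T   F   F   T   F   F
  4   T   F   F   F   T   T   F   T   T   T   F   T   T   T
  5   T   F   F   F   T   T   F   T   T   T   T   T   T   T

9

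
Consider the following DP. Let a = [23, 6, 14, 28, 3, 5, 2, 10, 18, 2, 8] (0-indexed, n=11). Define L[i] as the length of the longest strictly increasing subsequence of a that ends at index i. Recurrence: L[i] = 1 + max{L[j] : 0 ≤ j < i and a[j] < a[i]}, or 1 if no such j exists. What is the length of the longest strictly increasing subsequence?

4

   i    0    1    2    3    4    5    6    7    8    9   10
a[i]   23    6   14   28    3    5    2   10   18    2    8
L[i]    1    1    2    3    1    2    1    3    4    1    3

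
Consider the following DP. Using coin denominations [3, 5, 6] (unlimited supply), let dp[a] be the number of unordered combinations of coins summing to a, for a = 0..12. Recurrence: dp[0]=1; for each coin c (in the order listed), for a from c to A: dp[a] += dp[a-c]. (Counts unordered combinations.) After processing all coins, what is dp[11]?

after  coin     0     1     2     3     4     5     6     7     8     9    10    11    12
          3     1     0     0     1     0     0     1     0     0     1     0     0     1
          5     1     0     0     1     0     1     1     0     1     1     1     1     1
          6     1     0     0     1     0     1     2     0     1     2     1     2     3

2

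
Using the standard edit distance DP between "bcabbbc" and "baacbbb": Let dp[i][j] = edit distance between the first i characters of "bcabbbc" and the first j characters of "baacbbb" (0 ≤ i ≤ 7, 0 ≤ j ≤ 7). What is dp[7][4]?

   ''  b  a  a  c  b  b  b
''  0  1  2  3  4  5  6  7
 b  1  0  1  2  3  4  5  6
 c  2  1  1  2  2  3  4  5
 a  3  2  1  1  2  3  4  5
 b  4  3  2  2  2  2  3  4
 b  5  4  3  3  3  2  2  3
 b  6  5  4  4  4  3  2  2
 c  7  6  5  5  4  4  3  3

4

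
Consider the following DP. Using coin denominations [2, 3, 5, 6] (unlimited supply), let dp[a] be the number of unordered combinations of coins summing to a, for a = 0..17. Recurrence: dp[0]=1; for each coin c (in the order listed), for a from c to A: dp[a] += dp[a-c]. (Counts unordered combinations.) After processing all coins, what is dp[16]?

12

after  coin     0     1     2     3     4     5     6     7     8     9    10    11    12    13    14    15    16    17
          2     1     0     1     0     1     0     1     0     1     0     1     0     1     0     1     0     1     0
          3     1     0     1     1     1     1     2     1     2     2     2     2     3     2     3     3     3     3
          5     1     0     1     1     1     2     2     2     3     3     4     4     5     5     6     7     7     8
          6     1     0     1     1     1     2     3     2     4     4     5     6     8     7    10    11    12    14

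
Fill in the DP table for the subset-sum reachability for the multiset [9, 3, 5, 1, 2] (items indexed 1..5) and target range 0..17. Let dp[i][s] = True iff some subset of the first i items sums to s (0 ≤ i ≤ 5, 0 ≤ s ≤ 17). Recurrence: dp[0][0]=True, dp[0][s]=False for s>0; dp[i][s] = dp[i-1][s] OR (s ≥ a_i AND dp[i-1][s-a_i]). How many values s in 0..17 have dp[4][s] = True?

i\s   0   1   2   3   4   5   6   7   8   9  10  11  12  13  14  15  16  17
  0   T   F   F   F   F   F   F   F   F   F   F   F   F   F   F   F   F   F
  1   T   F   F   F   F   F   F   F   F   T   F   F   F   F   F   F   F   F
  2   T   F   F   T   F   F   F   F   F   T   F   F   T   F   F   F   F   F
  3   T   F   F   T   F   T   F   F   T   T   F   F   T   F   T   F   F   T
  4   T   T   F   T   T   T   T   F   T   T   T   F   T   T   T   T   F   T
  5   T   T   T   T   T   T   T   T   T   T   T   T   T   T   T   T   T   T

14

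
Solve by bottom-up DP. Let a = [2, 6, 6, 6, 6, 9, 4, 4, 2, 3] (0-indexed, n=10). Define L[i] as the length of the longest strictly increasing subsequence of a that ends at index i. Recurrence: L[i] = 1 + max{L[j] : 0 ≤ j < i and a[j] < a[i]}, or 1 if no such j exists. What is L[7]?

2

   i    0    1    2    3    4    5    6    7    8    9
a[i]    2    6    6    6    6    9    4    4    2    3
L[i]    1    2    2    2    2    3    2    2    1    2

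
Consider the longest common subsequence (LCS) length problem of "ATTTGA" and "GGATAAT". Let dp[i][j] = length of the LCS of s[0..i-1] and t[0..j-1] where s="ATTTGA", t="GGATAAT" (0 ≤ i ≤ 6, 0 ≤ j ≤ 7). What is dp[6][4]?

2

   ''  G  G  A  T  A  A  T
''  0  0  0  0  0  0  0  0
 A  0  0  0  1  1  1  1  1
 T  0  0  0  1  2  2  2  2
 T  0  0  0  1  2  2  2  3
 T  0  0  0  1  2  2  2  3
 G  0  1  1  1  2  2  2  3
 A  0  1  1  2  2  3  3  3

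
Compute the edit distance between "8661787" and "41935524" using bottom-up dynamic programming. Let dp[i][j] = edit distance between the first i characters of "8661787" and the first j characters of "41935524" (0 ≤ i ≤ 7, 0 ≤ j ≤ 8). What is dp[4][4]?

4

   ''  4  1  9  3  5  5  2  4
''  0  1  2  3  4  5  6  7  8
 8  1  1  2  3  4  5  6  7  8
 6  2  2  2  3  4  5  6  7  8
 6  3  3  3  3  4  5  6  7  8
 1  4  4  3  4  4  5  6  7  8
 7  5  5  4  4  5  5  6  7  8
 8  6  6  5  5  5  6  6  7  8
 7  7  7  6  6  6  6  7  7  8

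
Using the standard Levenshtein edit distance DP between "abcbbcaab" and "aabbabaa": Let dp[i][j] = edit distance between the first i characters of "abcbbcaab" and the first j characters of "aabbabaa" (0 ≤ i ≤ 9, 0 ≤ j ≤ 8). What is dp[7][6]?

4

   ''  a  a  b  b  a  b  a  a
''  0  1  2  3  4  5  6  7  8
 a  1  0  1  2  3  4  5  6  7
 b  2  1  1  1  2  3  4  5  6
 c  3  2  2  2  2  3  4  5  6
 b  4  3  3  2  2  3  3  4  5
 b  5  4  4  3  2  3  3  4  5
 c  6  5  5  4  3  3  4  4  5
 a  7  6  5  5  4  3  4  4  4
 a  8  7  6  6  5  4  4  4  4
 b  9  8  7  6  6  5  4  5  5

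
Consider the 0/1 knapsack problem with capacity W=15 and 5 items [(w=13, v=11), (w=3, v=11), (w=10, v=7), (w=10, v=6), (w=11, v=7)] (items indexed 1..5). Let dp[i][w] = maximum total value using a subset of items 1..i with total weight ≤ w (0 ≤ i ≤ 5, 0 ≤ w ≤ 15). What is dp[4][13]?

18

i\w   0   1   2   3   4   5   6   7   8   9  10  11  12  13  14  15
  0   0   0   0   0   0   0   0   0   0   0   0   0   0   0   0   0
  1   0   0   0   0   0   0   0   0   0   0   0   0   0  11  11  11
  2   0   0   0  11  11  11  11  11  11  11  11  11  11  11  11  11
  3   0   0   0  11  11  11  11  11  11  11  11  11  11  18  18  18
  4   0   0   0  11  11  11  11  11  11  11  11  11  11  18  18  18
  5   0   0   0  11  11  11  11  11  11  11  11  11  11  18  18  18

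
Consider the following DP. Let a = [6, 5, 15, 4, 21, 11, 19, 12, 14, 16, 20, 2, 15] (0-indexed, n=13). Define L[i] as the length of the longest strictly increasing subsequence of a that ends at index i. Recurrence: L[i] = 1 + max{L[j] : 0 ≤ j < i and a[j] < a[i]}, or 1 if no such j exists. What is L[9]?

   i    0    1    2    3    4    5    6    7    8    9   10   11   12
a[i]    6    5   15    4   21   11   19   12   14   16   20    2   15
L[i]    1    1    2    1    3    2    3    3    4    5    6    1    5

5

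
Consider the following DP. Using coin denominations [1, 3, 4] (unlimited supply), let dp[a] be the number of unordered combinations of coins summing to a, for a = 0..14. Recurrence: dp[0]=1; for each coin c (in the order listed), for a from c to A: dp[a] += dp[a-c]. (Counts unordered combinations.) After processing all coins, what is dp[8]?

after  coin     0     1     2     3     4     5     6     7     8     9    10    11    12    13    14
          1     1     1     1     1     1     1     1     1     1     1     1     1     1     1     1
          3     1     1     1     2     2     2     3     3     3     4     4     4     5     5     5
          4     1     1     1     2     3     3     4     5     6     7     8     9    11    12    13

6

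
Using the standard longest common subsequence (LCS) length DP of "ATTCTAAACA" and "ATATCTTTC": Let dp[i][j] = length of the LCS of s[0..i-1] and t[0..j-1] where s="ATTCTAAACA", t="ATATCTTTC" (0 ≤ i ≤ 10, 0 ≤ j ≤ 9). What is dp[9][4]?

3

   ''  A  T  A  T  C  T  T  T  C
''  0  0  0  0  0  0  0  0  0  0
 A  0  1  1  1  1  1  1  1  1  1
 T  0  1  2  2  2  2  2  2  2  2
 T  0  1  2  2  3  3  3  3  3  3
 C  0  1  2  2  3  4  4  4  4  4
 T  0  1  2  2  3  4  5  5  5  5
 A  0  1  2  3  3  4  5  5  5  5
 A  0  1  2  3  3  4  5  5  5  5
 A  0  1  2  3  3  4  5  5  5  5
 C  0  1  2  3  3  4  5  5  5  6
 A  0  1  2  3  3  4  5  5  5  6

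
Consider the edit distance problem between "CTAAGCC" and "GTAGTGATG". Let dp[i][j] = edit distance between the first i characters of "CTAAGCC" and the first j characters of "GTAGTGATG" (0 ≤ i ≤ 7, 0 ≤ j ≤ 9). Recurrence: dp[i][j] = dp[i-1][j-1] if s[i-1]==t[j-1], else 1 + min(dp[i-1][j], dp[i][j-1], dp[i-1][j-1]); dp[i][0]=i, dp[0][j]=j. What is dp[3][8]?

   ''  G  T  A  G  T  G  A  T  G
''  0  1  2  3  4  5  6  7  8  9
 C  1  1  2  3  4  5  6  7  8  9
 T  2  2  1  2  3  4  5  6  7  8
 A  3  3  2  1  2  3  4  5  6  7
 A  4  4  3  2  2  3  4  4  5  6
 G  5  4  4  3  2  3  3  4  5  5
 C  6  5  5  4  3  3  4  4  5  6
 C  7  6  6  5  4  4  4  5  5  6

6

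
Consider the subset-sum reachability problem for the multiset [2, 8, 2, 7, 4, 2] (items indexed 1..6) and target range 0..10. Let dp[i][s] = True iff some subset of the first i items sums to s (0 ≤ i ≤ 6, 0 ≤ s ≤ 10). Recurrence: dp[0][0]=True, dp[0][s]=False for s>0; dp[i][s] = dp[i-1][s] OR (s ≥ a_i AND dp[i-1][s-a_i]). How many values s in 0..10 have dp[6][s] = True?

i\s   0   1   2   3   4   5   6   7   8   9  10
  0   T   F   F   F   F   F   F   F   F   F   F
  1   T   F   T   F   F   F   F   F   F   F   F
  2   T   F   T   F   F   F   F   F   T   F   T
  3   T   F   T   F   T   F   F   F   T   F   T
  4   T   F   T   F   T   F   F   T   T   T   T
  5   T   F   T   F   T   F   T   T   T   T   T
  6   T   F   T   F   T   F   T   T   T   T   T

8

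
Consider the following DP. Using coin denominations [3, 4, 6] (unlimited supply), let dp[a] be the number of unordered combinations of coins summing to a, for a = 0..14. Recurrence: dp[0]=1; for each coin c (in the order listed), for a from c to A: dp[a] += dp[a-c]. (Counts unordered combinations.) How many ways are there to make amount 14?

after  coin     0     1     2     3     4     5     6     7     8     9    10    11    12    13    14
          3     1     0     0     1     0     0     1     0     0     1     0     0     1     0     0
          4     1     0     0     1     1     0     1     1     1     1     1     1     2     1     1
          6     1     0     0     1     1     0     2     1     1     2     2     1     4     2     2

2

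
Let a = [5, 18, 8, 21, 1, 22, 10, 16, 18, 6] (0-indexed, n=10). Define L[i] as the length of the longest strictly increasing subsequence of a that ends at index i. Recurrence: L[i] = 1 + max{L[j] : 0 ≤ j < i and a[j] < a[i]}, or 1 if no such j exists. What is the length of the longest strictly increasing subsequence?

5

   i    0    1    2    3    4    5    6    7    8    9
a[i]    5   18    8   21    1   22   10   16   18    6
L[i]    1    2    2    3    1    4    3    4    5    2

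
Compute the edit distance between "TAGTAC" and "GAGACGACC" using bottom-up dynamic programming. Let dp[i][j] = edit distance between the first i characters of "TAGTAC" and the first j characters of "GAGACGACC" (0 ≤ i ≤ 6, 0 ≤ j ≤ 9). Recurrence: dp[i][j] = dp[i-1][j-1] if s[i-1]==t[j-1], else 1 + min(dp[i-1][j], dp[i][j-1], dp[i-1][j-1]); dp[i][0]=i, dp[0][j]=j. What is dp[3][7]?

   ''  G  A  G  A  C  G  A  C  C
''  0  1  2  3  4  5  6  7  8  9
 T  1  1  2  3  4  5  6  7  8  9
 A  2  2  1  2  3  4  5  6  7  8
 G  3  2  2  1  2  3  4  5  6  7
 T  4  3  3  2  2  3  4  5  6  7
 A  5  4  3  3  2  3  4  4  5  6
 C  6  5  4  4  3  2  3  4  4  5

5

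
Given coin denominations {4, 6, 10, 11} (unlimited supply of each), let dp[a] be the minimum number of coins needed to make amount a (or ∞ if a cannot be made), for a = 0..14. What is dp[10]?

1

 a  0  1  2  3  4  5  6  7  8  9 10 11 12 13 14
dp  0  -  -  -  1  -  1  -  2  -  1  1  2  -  2
(- denotes ∞ / unreachable)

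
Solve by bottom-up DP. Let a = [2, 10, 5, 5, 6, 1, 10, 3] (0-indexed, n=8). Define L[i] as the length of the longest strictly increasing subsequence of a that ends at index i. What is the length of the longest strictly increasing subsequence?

4

   i    0    1    2    3    4    5    6    7
a[i]    2   10    5    5    6    1   10    3
L[i]    1    2    2    2    3    1    4    2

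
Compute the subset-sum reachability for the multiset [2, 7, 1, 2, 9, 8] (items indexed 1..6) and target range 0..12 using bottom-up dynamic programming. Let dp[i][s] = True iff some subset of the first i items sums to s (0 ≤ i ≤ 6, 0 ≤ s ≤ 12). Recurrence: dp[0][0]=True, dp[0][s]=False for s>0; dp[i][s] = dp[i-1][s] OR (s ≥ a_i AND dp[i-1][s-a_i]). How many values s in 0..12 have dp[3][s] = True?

i\s   0   1   2   3   4   5   6   7   8   9  10  11  12
  0   T   F   F   F   F   F   F   F   F   F   F   F   F
  1   T   F   T   F   F   F   F   F   F   F   F   F   F
  2   T   F   T   F   F   F   F   T   F   T   F   F   F
  3   T   T   T   T   F   F   F   T   T   T   T   F   F
  4   T   T   T   T   T   T   F   T   T   T   T   T   T
  5   T   T   T   T   T   T   F   T   T   T   T   T   T
  6   T   T   T   T   T   T   F   T   T   T   T   T   T

8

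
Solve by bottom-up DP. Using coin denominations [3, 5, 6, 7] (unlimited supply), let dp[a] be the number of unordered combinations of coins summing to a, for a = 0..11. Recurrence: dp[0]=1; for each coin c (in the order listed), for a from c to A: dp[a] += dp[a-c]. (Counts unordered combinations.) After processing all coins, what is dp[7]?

1

after  coin     0     1     2     3     4     5     6     7     8     9    10    11
          3     1     0     0     1     0     0     1     0     0     1     0     0
          5     1     0     0     1     0     1     1     0     1     1     1     1
          6     1     0     0     1     0     1     2     0     1     2     1     2
          7     1     0     0     1     0     1     2     1     1     2     2     2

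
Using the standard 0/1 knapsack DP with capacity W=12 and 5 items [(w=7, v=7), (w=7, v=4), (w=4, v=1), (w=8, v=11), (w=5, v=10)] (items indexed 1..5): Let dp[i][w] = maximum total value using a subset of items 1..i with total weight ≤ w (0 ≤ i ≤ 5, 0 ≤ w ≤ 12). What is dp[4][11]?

i\w   0   1   2   3   4   5   6   7   8   9  10  11  12
  0   0   0   0   0   0   0   0   0   0   0   0   0   0
  1   0   0   0   0   0   0   0   7   7   7   7   7   7
  2   0   0   0   0   0   0   0   7   7   7   7   7   7
  3   0   0   0   0   1   1   1   7   7   7   7   8   8
  4   0   0   0   0   1   1   1   7  11  11  11  11  12
  5   0   0   0   0   1  10  10  10  11  11  11  11  17

11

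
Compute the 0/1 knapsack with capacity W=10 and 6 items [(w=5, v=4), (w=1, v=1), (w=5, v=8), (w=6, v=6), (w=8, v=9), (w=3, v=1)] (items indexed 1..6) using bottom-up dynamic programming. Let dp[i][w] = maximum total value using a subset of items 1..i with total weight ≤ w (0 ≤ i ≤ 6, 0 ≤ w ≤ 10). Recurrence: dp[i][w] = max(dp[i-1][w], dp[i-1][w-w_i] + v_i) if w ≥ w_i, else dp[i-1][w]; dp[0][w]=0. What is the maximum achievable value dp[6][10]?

12

i\w   0   1   2   3   4   5   6   7   8   9  10
  0   0   0   0   0   0   0   0   0   0   0   0
  1   0   0   0   0   0   4   4   4   4   4   4
  2   0   1   1   1   1   4   5   5   5   5   5
  3   0   1   1   1   1   8   9   9   9   9  12
  4   0   1   1   1   1   8   9   9   9   9  12
  5   0   1   1   1   1   8   9   9   9  10  12
  6   0   1   1   1   2   8   9   9   9  10  12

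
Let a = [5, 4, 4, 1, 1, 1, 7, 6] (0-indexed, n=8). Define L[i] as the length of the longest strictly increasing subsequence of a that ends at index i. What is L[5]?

1

   i    0    1    2    3    4    5    6    7
a[i]    5    4    4    1    1    1    7    6
L[i]    1    1    1    1    1    1    2    2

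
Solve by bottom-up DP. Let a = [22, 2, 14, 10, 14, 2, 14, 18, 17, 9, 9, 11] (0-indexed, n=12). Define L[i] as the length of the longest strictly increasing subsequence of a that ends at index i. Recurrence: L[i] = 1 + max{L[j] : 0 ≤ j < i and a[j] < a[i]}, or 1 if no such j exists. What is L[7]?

   i    0    1    2    3    4    5    6    7    8    9   10   11
a[i]   22    2   14   10   14    2   14   18   17    9    9   11
L[i]    1    1    2    2    3    1    3    4    4    2    2    3

4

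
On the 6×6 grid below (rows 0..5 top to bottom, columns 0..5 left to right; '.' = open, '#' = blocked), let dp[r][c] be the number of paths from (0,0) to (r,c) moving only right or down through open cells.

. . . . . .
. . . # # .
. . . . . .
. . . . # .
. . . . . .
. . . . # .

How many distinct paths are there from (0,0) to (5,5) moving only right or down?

r\c   0   1   2   3   4   5
  0   1   1   1   1   1   1
  1   1   2   3   0   0   1
  2   1   3   6   6   6   7
  3   1   4  10  16   0   7
  4   1   5  15  31  31  38
  5   1   6  21  52   0  38

38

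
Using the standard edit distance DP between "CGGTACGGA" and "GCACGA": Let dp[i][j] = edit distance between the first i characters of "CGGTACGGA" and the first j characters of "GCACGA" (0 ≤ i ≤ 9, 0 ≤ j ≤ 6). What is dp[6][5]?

4

   ''  G  C  A  C  G  A
''  0  1  2  3  4  5  6
 C  1  1  1  2  3  4  5
 G  2  1  2  2  3  3  4
 G  3  2  2  3  3  3  4
 T  4  3  3  3  4  4  4
 A  5  4  4  3  4  5  4
 C  6  5  4  4  3  4  5
 G  7  6  5  5  4  3  4
 G  8  7  6  6  5  4  4
 A  9  8  7  6  6  5  4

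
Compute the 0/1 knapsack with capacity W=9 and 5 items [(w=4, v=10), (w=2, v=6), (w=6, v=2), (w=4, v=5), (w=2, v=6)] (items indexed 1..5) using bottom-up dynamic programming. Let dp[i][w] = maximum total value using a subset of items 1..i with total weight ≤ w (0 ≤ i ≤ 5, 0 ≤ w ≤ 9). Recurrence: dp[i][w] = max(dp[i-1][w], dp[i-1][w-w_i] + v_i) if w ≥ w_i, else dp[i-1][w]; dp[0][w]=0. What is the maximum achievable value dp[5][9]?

i\w   0   1   2   3   4   5   6   7   8   9
  0   0   0   0   0   0   0   0   0   0   0
  1   0   0   0   0  10  10  10  10  10  10
  2   0   0   6   6  10  10  16  16  16  16
  3   0   0   6   6  10  10  16  16  16  16
  4   0   0   6   6  10  10  16  16  16  16
  5   0   0   6   6  12  12  16  16  22  22

22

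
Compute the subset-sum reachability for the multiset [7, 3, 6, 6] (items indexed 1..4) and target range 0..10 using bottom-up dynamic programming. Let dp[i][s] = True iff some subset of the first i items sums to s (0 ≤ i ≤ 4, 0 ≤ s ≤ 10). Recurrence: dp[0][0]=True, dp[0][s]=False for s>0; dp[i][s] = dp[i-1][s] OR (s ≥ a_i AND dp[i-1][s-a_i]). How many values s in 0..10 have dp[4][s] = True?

6

i\s   0   1   2   3   4   5   6   7   8   9  10
  0   T   F   F   F   F   F   F   F   F   F   F
  1   T   F   F   F   F   F   F   T   F   F   F
  2   T   F   F   T   F   F   F   T   F   F   T
  3   T   F   F   T   F   F   T   T   F   T   T
  4   T   F   F   T   F   F   T   T   F   T   T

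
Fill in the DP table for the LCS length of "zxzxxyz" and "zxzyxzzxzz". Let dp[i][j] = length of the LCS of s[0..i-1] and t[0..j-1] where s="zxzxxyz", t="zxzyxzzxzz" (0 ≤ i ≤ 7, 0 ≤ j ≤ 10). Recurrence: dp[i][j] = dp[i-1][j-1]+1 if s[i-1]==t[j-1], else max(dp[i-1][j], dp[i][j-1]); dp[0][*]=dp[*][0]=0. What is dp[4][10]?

4

   ''  z  x  z  y  x  z  z  x  z  z
''  0  0  0  0  0  0  0  0  0  0  0
 z  0  1  1  1  1  1  1  1  1  1  1
 x  0  1  2  2  2  2  2  2  2  2  2
 z  0  1  2  3  3  3  3  3  3  3  3
 x  0  1  2  3  3  4  4  4  4  4  4
 x  0  1  2  3  3  4  4  4  5  5  5
 y  0  1  2  3  4  4  4  4  5  5  5
 z  0  1  2  3  4  4  5  5  5  6  6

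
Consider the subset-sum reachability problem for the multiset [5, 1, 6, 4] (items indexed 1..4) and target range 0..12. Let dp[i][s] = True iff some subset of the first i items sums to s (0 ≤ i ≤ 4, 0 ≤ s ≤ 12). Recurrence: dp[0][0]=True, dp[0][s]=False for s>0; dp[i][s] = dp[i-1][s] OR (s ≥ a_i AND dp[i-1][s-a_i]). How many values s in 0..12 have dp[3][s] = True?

i\s   0   1   2   3   4   5   6   7   8   9  10  11  12
  0   T   F   F   F   F   F   F   F   F   F   F   F   F
  1   T   F   F   F   F   T   F   F   F   F   F   F   F
  2   T   T   F   F   F   T   T   F   F   F   F   F   F
  3   T   T   F   F   F   T   T   T   F   F   F   T   T
  4   T   T   F   F   T   T   T   T   F   T   T   T   T

7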